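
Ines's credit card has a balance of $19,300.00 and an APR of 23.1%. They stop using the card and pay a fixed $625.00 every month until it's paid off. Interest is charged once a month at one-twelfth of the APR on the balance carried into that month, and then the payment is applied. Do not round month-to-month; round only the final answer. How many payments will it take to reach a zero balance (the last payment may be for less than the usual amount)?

48 months

Monthly rate r = 23.1%/12 = 1.925% = 0.01925.
Recurrence: B ← B·(1+r) − $625.00.
Month 1: interest $371.52; balance after payment $19,046.53.
Month 2: interest $366.65; balance after payment $18,788.17.
Closed form: n = −ln(1 − rB₀/P)/ln(1+r) = −ln(0.40556)/ln(1.01925) ≈ 47.332, so the balance reaches zero during payment 48.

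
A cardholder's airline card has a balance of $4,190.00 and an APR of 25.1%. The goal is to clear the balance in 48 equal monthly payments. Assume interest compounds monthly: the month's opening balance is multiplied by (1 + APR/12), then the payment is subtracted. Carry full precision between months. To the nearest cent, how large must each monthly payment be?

$139.16

Monthly rate r = 25.1%/12 = 2.09167% = 0.0209167.
Level-payment amortization: P = B₀·r / (1 − (1+r)^(−n)) = 4190.00·0.0209167 / (1 − 1.02092^(−48)).
Denominator 1 − (1+r)^(−48) = 0.629774868.
P = 87.6408 / 0.629774868 ≈ 139.16.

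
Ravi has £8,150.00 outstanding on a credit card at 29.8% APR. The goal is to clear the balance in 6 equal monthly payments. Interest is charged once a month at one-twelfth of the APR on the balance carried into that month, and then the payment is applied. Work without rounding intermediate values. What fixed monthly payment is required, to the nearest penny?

£1,478.81

Monthly rate r = 29.8%/12 = 2.48333% = 0.0248333.
Level-payment amortization: P = B₀·r / (1 − (1+r)^(−n)) = 8150.00·0.0248333 / (1 − 1.02483^(−6)).
Denominator 1 − (1+r)^(−6) = 0.13686139.
P = 202.392 / 0.13686139 ≈ 1478.81.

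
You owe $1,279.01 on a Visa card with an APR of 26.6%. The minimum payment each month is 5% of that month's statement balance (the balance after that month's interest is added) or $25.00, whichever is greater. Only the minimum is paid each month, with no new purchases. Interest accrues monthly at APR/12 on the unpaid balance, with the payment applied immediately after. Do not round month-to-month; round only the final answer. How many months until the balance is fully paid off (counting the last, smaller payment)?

59 months

Monthly rate r = 26.6%/12 = 2.21667% = 0.0221667.
While 5% of the post-interest balance exceeds $25.00, each month B ← (B·(1+r))·(1 − 0.05), i.e. B shrinks by the factor (1+r)·0.95 = 0.97106.
This holds for months 1–33. Entering month 34 the balance is $485.25; 5% of the post-interest balance is now below $25.00, so the flat $25.00 minimum applies from here.
From month 34 a fixed $25.00 at rate r clears $485.25 in 26 more payments. Total: 33 + 26 = 59 months.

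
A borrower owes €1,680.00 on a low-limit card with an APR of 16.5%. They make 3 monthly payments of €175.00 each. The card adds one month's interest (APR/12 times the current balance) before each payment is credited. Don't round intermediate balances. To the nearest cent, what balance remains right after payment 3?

Monthly rate r = 16.5%/12 = 1.375% = 0.01375.
Each month: B ← B·(1+r) − €175.00.
Month 1: interest €23.10; balance after payment €1,528.10.
Month 2: interest €21.01; balance after payment €1,374.11.
Month 3: interest €18.89; balance after payment €1,218.01.

€1,218.01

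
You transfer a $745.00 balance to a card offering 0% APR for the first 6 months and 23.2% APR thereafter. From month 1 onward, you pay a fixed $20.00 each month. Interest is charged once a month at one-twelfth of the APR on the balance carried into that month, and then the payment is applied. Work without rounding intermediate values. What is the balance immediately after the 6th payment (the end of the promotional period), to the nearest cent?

Promo months 1–6 at r₀ = 0%/12 = 0; months 7+ at r₁ = 23.2%/12 = 0.0193333.
After month 6 (no interest yet): B = $745.00 − 6·$20.00 = $625.00.

$625.00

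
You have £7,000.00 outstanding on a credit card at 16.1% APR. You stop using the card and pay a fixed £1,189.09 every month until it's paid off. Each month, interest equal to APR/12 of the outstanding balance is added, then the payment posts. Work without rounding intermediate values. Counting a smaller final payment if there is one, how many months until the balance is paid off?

7 months

Monthly rate r = 16.1%/12 = 1.34167% = 0.0134167.
Recurrence: B ← B·(1+r) − £1,189.09.
Month 1: interest £93.92; balance after payment £5,904.83.
Month 2: interest £79.22; balance after payment £4,794.96.
Closed form: n = −ln(1 − rB₀/P)/ln(1+r) = −ln(0.92102)/ln(1.01342) ≈ 6.173, so the balance reaches zero during payment 7.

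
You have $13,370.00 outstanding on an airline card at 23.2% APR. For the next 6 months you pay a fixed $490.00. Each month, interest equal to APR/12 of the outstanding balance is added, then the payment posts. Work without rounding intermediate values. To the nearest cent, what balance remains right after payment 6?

Monthly rate r = 23.2%/12 = 1.93333% = 0.0193333.
Each month: B ← B·(1+r) − $490.00.
Month 1: interest $258.49; balance after payment $13,138.49.
Month 2: interest $254.01; balance after payment $12,902.50.
Month 3: interest $249.45; balance after payment $12,661.95.
Month 4: interest $244.80; balance after payment $12,416.74.
Month 5: interest $240.06; balance after payment $12,166.80.
Month 6: interest $235.22; balance after payment $11,912.03.

$11,912.03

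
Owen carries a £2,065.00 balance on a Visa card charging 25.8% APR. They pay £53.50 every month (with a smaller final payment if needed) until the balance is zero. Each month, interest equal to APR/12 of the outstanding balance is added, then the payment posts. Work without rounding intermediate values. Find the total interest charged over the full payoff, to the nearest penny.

Monthly rate r = 25.8%/12 = 2.15% = 0.0215.
Payoff takes n = ⌈−ln(1 − rB₀/P)/ln(1+r)⌉ = ⌈83.261⌉ = 84 payments; the last is £14.06.
Total paid = 83·£53.50 + £14.06 = £4,454.56.
Total interest = total paid − principal = £4,454.56 − £2,065.00 = £2,389.56.

£2,389.56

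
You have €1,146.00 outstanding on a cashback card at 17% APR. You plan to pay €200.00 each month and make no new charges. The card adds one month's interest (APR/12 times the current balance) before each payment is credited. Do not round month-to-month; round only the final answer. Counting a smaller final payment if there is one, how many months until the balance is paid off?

Monthly rate r = 17%/12 = 1.41667% = 0.0141667.
Recurrence: B ← B·(1+r) − €200.00.
Month 1: interest €16.23; balance after payment €962.23.
Month 2: interest €13.63; balance after payment €775.87.
Closed form: n = −ln(1 − rB₀/P)/ln(1+r) = −ln(0.91883)/ln(1.01417) ≈ 6.018, so the balance reaches zero during payment 7.

7 months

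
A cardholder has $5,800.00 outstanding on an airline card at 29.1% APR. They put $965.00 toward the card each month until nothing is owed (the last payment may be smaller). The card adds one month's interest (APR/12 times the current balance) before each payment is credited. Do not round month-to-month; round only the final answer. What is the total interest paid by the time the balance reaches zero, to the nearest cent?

$547.37

Monthly rate r = 29.1%/12 = 2.425% = 0.02425.
Payoff takes n = ⌈−ln(1 − rB₀/P)/ln(1+r)⌉ = ⌈6.575⌉ = 7 payments; the last is $557.37.
Total paid = 6·$965.00 + $557.37 = $6,347.37.
Total interest = total paid − principal = $6,347.37 − $5,800.00 = $547.37.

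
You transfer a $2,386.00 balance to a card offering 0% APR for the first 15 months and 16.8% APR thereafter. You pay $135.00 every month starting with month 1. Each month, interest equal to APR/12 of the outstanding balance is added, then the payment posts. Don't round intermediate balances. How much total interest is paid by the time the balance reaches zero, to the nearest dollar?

Promo months 1–15 at r₀ = 0%/12 = 0; months 16+ at r₁ = 16.8%/12 = 0.014.
After month 15 (no interest yet): B = $2,386.00 − 15·$135.00 = $361.00.
Then at r₁ with $135.00/mo: n₂ = −ln(1 − r₁·B/P)/ln(1+r₁) ≈ 2.74 → 3 more payments.
Total paid = 17·$135.00 + $100.68 = $2,395.68; interest = $2,395.68 − $2,386.00 = $9.68.

$10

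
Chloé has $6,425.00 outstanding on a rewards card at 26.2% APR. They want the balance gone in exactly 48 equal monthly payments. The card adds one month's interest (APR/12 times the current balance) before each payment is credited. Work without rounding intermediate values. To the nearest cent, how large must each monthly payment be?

$217.36

Monthly rate r = 26.2%/12 = 2.18333% = 0.0218333.
Level-payment amortization: P = B₀·r / (1 − (1+r)^(−n)) = 6425.00·0.0218333 / (1 − 1.02183^(−48)).
Denominator 1 − (1+r)^(−48) = 0.64538521.
P = 140.279 / 0.64538521 ≈ 217.36.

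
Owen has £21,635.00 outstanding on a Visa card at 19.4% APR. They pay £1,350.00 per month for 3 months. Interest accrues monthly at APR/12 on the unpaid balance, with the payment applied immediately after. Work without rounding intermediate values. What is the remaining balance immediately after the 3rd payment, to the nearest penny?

£18,585.52

Monthly rate r = 19.4%/12 = 1.61667% = 0.0161667.
Each month: B ← B·(1+r) − £1,350.00.
Month 1: interest £349.77; balance after payment £20,634.77.
Month 2: interest £333.60; balance after payment £19,618.36.
Month 3: interest £317.16; balance after payment £18,585.52.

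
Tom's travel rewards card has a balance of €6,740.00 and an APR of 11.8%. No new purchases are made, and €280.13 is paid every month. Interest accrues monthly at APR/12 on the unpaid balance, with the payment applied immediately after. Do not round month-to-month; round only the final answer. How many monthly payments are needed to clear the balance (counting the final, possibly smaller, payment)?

Monthly rate r = 11.8%/12 = 0.983333% = 0.00983333.
Recurrence: B ← B·(1+r) − €280.13.
Month 1: interest €66.28; balance after payment €6,526.15.
Month 2: interest €64.17; balance after payment €6,310.19.
Closed form: n = −ln(1 − rB₀/P)/ln(1+r) = −ln(0.76341)/ln(1.00983) ≈ 27.589, so the balance reaches zero during payment 28.

28 payments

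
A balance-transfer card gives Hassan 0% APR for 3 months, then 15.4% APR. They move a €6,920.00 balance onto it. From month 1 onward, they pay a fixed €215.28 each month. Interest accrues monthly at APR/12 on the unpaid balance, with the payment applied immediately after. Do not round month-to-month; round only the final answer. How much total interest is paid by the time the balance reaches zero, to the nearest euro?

€1,634

Promo months 1–3 at r₀ = 0%/12 = 0; months 4+ at r₁ = 15.4%/12 = 0.0128333.
After month 3 (no interest yet): B = €6,920.00 − 3·€215.28 = €6,274.16.
Then at r₁ with €215.28/mo: n₂ = −ln(1 − r₁·B/P)/ln(1+r₁) ≈ 36.73 → 37 more payments.
Total paid = 39·€215.28 + €158.48 = €8,554.40; interest = €8,554.40 − €6,920.00 = €1,634.40.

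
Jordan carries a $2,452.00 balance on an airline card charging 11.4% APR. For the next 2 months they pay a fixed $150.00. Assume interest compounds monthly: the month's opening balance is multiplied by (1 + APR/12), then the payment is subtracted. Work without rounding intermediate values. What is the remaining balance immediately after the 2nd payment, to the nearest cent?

Monthly rate r = 11.4%/12 = 0.95% = 0.0095.
Each month: B ← B·(1+r) − $150.00.
Month 1: interest $23.29; balance after payment $2,325.29.
Month 2: interest $22.09; balance after payment $2,197.38.

$2,197.38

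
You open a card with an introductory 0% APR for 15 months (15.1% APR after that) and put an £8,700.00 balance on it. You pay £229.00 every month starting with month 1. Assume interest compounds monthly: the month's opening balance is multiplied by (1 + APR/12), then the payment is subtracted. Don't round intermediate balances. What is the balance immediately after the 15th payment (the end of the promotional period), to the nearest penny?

£5,265.00

Promo months 1–15 at r₀ = 0%/12 = 0; months 16+ at r₁ = 15.1%/12 = 0.0125833.
After month 15 (no interest yet): B = £8,700.00 − 15·£229.00 = £5,265.00.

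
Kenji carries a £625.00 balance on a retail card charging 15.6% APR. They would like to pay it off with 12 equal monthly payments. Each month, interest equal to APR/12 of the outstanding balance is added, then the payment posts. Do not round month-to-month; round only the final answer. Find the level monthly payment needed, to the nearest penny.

Monthly rate r = 15.6%/12 = 1.3% = 0.013.
Level-payment amortization: P = B₀·r / (1 − (1+r)^(−n)) = 625.00·0.013 / (1 − 1.013^(−12)).
Denominator 1 − (1+r)^(−12) = 0.143580286.
P = 8.125 / 0.143580286 ≈ 56.59.

£56.59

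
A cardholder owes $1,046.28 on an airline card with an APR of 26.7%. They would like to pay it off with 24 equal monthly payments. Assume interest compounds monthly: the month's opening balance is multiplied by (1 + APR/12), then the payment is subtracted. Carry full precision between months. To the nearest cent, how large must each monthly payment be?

$56.74

Monthly rate r = 26.7%/12 = 2.225% = 0.02225.
Level-payment amortization: P = B₀·r / (1 − (1+r)^(−n)) = 1046.28·0.02225 / (1 − 1.02225^(−24)).
Denominator 1 − (1+r)^(−24) = 0.410302701.
P = 23.2797 / 0.410302701 ≈ 56.74.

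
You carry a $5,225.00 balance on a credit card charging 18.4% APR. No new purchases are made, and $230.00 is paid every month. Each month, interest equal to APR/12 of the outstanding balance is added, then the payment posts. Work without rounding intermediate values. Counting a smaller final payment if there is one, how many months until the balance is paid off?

29 payments

Monthly rate r = 18.4%/12 = 1.53333% = 0.0153333.
Recurrence: B ← B·(1+r) − $230.00.
Month 1: interest $80.12; balance after payment $5,075.12.
Month 2: interest $77.82; balance after payment $4,922.94.
Closed form: n = −ln(1 − rB₀/P)/ln(1+r) = −ln(0.65167)/ln(1.01533) ≈ 28.141, so the balance reaches zero during payment 29.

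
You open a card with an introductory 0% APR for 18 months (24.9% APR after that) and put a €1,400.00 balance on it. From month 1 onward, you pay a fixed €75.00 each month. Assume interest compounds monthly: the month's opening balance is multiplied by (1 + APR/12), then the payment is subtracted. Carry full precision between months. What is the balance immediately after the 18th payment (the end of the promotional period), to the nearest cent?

€50.00

Promo months 1–18 at r₀ = 0%/12 = 0; months 19+ at r₁ = 24.9%/12 = 0.02075.
After month 18 (no interest yet): B = €1,400.00 − 18·€75.00 = €50.00.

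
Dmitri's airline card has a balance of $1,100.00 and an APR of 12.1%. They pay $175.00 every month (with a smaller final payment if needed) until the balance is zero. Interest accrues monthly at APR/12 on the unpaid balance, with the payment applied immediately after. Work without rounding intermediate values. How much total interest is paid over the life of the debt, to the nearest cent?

$42.34

Monthly rate r = 12.1%/12 = 1.00833% = 0.0100833.
Payoff takes n = ⌈−ln(1 − rB₀/P)/ln(1+r)⌉ = ⌈6.526⌉ = 7 payments; the last is $92.34.
Total paid = 6·$175.00 + $92.34 = $1,142.34.
Total interest = total paid − principal = $1,142.34 − $1,100.00 = $42.34.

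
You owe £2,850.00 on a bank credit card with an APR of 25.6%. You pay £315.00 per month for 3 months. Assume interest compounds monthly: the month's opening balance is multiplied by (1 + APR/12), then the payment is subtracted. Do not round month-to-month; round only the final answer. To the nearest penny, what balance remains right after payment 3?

£2,071.02

Monthly rate r = 25.6%/12 = 2.13333% = 0.0213333.
Each month: B ← B·(1+r) − £315.00.
Month 1: interest £60.80; balance after payment £2,595.80.
Month 2: interest £55.38; balance after payment £2,336.18.
Month 3: interest £49.84; balance after payment £2,071.02.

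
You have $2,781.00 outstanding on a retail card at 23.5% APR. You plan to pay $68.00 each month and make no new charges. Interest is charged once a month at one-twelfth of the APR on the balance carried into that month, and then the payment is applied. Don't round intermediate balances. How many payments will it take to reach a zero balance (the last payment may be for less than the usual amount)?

Monthly rate r = 23.5%/12 = 1.95833% = 0.0195833.
Recurrence: B ← B·(1+r) − $68.00.
Month 1: interest $54.46; balance after payment $2,767.46.
Month 2: interest $54.20; balance after payment $2,753.66.
Closed form: n = −ln(1 − rB₀/P)/ln(1+r) = −ln(0.1991)/ln(1.01958) ≈ 83.219, so the balance reaches zero during payment 84.

84 payments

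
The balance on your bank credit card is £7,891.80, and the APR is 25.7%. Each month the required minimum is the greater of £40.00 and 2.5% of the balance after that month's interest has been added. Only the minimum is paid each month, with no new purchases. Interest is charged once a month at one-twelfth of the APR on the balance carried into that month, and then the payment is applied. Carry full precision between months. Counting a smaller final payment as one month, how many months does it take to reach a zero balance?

Monthly rate r = 25.7%/12 = 2.14167% = 0.0214167.
While 2.5% of the post-interest balance exceeds £40.00, each month B ← (B·(1+r))·(1 − 0.025), i.e. B shrinks by the factor (1+r)·0.975 = 0.99588.
This holds for months 1–392. Entering month 393 the balance is £1,565.08; 2.5% of the post-interest balance is now below £40.00, so the flat £40.00 minimum applies from here.
From month 393 a fixed £40.00 at rate r clears £1,565.08 in 86 more payments. Total: 392 + 86 = 478 months.

478 months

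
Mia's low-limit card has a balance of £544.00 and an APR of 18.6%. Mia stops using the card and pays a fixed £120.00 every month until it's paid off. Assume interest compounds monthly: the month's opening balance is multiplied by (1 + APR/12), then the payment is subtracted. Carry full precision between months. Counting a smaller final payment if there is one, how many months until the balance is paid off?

Monthly rate r = 18.6%/12 = 1.55% = 0.0155.
Recurrence: B ← B·(1+r) − £120.00.
Month 1: interest £8.43; balance after payment £432.43.
Month 2: interest £6.70; balance after payment £319.13.
Month 3: interest £4.95; balance after payment £204.08.
Month 4: interest £3.16; balance after payment £87.24.
Month 5: interest £1.35; balance after payment £0.00.

5 months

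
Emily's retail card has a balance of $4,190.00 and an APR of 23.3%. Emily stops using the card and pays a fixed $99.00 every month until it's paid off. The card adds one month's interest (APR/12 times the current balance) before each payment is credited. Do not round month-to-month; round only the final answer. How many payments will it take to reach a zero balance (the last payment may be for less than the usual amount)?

90 months

Monthly rate r = 23.3%/12 = 1.94167% = 0.0194167.
Recurrence: B ← B·(1+r) − $99.00.
Month 1: interest $81.36; balance after payment $4,172.36.
Month 2: interest $81.01; balance after payment $4,154.37.
Closed form: n = −ln(1 − rB₀/P)/ln(1+r) = −ln(0.17822)/ln(1.01942) ≈ 89.686, so the balance reaches zero during payment 90.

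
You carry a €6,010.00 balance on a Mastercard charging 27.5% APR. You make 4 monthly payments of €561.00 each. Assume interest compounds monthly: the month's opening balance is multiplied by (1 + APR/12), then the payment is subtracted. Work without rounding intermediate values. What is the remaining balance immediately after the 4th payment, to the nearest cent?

€4,257.82

Monthly rate r = 27.5%/12 = 2.29167% = 0.0229167.
Each month: B ← B·(1+r) − €561.00.
Month 1: interest €137.73; balance after payment €5,586.73.
Month 2: interest €128.03; balance after payment €5,153.76.
Month 3: interest €118.11; balance after payment €4,710.87.
Month 4: interest €107.96; balance after payment €4,257.82.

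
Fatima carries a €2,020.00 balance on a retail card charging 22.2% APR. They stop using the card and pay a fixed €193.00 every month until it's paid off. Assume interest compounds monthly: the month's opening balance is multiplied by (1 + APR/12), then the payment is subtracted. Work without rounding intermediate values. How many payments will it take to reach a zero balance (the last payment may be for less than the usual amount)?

12 months

Monthly rate r = 22.2%/12 = 1.85% = 0.0185.
Recurrence: B ← B·(1+r) − €193.00.
Month 1: interest €37.37; balance after payment €1,864.37.
Month 2: interest €34.49; balance after payment €1,705.86.
Closed form: n = −ln(1 − rB₀/P)/ln(1+r) = −ln(0.80637)/ln(1.0185) ≈ 11.740, so the balance reaches zero during payment 12.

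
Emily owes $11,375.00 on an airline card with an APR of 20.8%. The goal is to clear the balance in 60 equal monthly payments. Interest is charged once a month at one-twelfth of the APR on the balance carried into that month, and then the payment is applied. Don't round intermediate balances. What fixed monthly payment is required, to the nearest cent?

$306.45

Monthly rate r = 20.8%/12 = 1.73333% = 0.0173333.
Level-payment amortization: P = B₀·r / (1 − (1+r)^(−n)) = 11375.00·0.0173333 / (1 − 1.01733^(−60)).
Denominator 1 − (1+r)^(−60) = 0.643381781.
P = 197.167 / 0.643381781 ≈ 306.45.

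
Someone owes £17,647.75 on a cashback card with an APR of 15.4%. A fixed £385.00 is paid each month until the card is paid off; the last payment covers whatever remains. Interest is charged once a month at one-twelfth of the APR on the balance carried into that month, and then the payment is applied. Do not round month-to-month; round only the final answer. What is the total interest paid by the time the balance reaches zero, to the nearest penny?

Monthly rate r = 15.4%/12 = 1.28333% = 0.0128333.
Payoff takes n = ⌈−ln(1 − rB₀/P)/ln(1+r)⌉ = ⌈69.588⌉ = 70 payments; the last is £226.82.
Total paid = 69·£385.00 + £226.82 = £26,791.82.
Total interest = total paid − principal = £26,791.82 − £17,647.75 = £9,144.07.

£9,144.07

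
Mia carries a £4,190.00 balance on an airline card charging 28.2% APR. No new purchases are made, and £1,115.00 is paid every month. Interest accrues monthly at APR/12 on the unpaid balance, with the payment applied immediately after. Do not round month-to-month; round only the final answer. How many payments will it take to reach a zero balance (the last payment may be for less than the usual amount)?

Monthly rate r = 28.2%/12 = 2.35% = 0.0235.
Recurrence: B ← B·(1+r) − £1,115.00.
Month 1: interest £98.47; balance after payment £3,173.47.
Month 2: interest £74.58; balance after payment £2,133.04.
Month 3: interest £50.13; balance after payment £1,068.17.
Month 4: interest £25.10; balance after payment £0.00.

4 months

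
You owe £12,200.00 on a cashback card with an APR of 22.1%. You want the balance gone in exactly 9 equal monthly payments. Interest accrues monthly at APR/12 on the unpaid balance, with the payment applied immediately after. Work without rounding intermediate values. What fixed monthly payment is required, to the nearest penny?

£1,483.42

Monthly rate r = 22.1%/12 = 1.84167% = 0.0184167.
Level-payment amortization: P = B₀·r / (1 − (1+r)^(−n)) = 12200.00·0.0184167 / (1 − 1.01842^(−9)).
Denominator 1 − (1+r)^(−9) = 0.151463521.
P = 224.683 / 0.151463521 ≈ 1483.42.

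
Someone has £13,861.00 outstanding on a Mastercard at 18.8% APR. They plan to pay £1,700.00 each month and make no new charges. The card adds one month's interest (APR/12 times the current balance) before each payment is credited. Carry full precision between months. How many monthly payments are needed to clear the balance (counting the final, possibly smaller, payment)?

Monthly rate r = 18.8%/12 = 1.56667% = 0.0156667.
Recurrence: B ← B·(1+r) − £1,700.00.
Month 1: interest £217.16; balance after payment £12,378.16.
Month 2: interest £193.92; balance after payment £10,872.08.
Closed form: n = −ln(1 − rB₀/P)/ln(1+r) = −ln(0.87226)/ln(1.01567) ≈ 8.792, so the balance reaches zero during payment 9.

9 payments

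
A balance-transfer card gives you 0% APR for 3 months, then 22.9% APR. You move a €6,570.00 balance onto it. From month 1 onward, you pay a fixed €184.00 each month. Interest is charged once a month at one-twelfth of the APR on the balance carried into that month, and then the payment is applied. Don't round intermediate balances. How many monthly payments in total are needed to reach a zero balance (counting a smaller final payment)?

Promo months 1–3 at r₀ = 0%/12 = 0; months 4+ at r₁ = 22.9%/12 = 0.0190833.
After month 3 (no interest yet): B = €6,570.00 − 3·€184.00 = €6,018.00.
Then at r₁ with €184.00/mo: n₂ = −ln(1 − r₁·B/P)/ln(1+r₁) ≈ 51.77 → 52 more payments.

55 payments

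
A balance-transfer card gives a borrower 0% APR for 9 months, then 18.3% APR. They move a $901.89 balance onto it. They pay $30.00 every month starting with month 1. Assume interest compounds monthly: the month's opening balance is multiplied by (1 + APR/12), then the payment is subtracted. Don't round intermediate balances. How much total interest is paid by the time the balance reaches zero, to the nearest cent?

Promo months 1–9 at r₀ = 0%/12 = 0; months 10+ at r₁ = 18.3%/12 = 0.01525.
After month 9 (no interest yet): B = $901.89 − 9·$30.00 = $631.89.
Then at r₁ with $30.00/mo: n₂ = −ln(1 − r₁·B/P)/ln(1+r₁) ≈ 25.60 → 26 more payments.
Total paid = 34·$30.00 + $18.04 = $1,038.04; interest = $1,038.04 − $901.89 = $136.15.

$136.15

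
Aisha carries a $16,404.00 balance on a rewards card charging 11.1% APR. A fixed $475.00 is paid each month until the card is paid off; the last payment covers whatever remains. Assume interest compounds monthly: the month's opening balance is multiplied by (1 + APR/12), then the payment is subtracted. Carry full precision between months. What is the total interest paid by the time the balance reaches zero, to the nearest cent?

$3,450.11

Monthly rate r = 11.1%/12 = 0.925% = 0.00925.
Payoff takes n = ⌈−ln(1 − rB₀/P)/ln(1+r)⌉ = ⌈41.797⌉ = 42 payments; the last is $379.11.
Total paid = 41·$475.00 + $379.11 = $19,854.11.
Total interest = total paid − principal = $19,854.11 − $16,404.00 = $3,450.11.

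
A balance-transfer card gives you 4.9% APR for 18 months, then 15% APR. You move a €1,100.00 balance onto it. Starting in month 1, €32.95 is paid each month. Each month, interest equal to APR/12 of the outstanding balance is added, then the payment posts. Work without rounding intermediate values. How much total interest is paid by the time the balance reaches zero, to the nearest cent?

Promo months 1–18 at r₀ = 4.9%/12 = 0.00408333; months 19+ at r₁ = 15%/12 = 0.0125.
After month 18: iterate B ← B·(1+r₀) − €32.95 for 18 months → €569.58.
Then at r₁ with €32.95/mo: n₂ = −ln(1 − r₁·B/P)/ln(1+r₁) ≈ 19.60 → 20 more payments.
Total paid = 37·€32.95 + €19.72 = €1,238.87; interest = €1,238.87 − €1,100.00 = €138.87.

€138.87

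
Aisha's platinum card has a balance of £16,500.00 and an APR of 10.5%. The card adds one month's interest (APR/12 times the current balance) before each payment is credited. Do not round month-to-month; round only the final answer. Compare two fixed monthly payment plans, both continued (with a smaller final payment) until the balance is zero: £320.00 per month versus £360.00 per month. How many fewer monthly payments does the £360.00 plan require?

10 fewer payments

Monthly rate r = 10.5%/12 = 0.875% = 0.00875.
At £320.00/mo: n = ⌈−ln(1 − rB₀/P)/ln(1+r)⌉ = 69 payments (last £277.77); total interest = total paid − £16,500.00 = £5,537.77.
At £360.00/mo: 59 payments (last £300.66); total interest £4,680.66.
Payments saved = 69 − 59 = 10.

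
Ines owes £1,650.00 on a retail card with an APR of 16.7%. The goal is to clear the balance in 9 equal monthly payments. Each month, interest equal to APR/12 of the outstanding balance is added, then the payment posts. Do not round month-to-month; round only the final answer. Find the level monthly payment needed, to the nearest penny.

Monthly rate r = 16.7%/12 = 1.39167% = 0.0139167.
Level-payment amortization: P = B₀·r / (1 − (1+r)^(−n)) = 1650.00·0.0139167 / (1 − 1.01392^(−9)).
Denominator 1 − (1+r)^(−9) = 0.116961494.
P = 22.9625 / 0.116961494 ≈ 196.33.

£196.33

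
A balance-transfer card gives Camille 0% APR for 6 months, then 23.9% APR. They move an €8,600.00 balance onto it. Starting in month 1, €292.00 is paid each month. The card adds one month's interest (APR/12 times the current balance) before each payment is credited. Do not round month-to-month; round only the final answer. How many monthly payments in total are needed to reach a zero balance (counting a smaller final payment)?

38 months

Promo months 1–6 at r₀ = 0%/12 = 0; months 7+ at r₁ = 23.9%/12 = 0.0199167.
After month 6 (no interest yet): B = €8,600.00 − 6·€292.00 = €6,848.00.
Then at r₁ with €292.00/mo: n₂ = −ln(1 − r₁·B/P)/ln(1+r₁) ≈ 31.92 → 32 more payments.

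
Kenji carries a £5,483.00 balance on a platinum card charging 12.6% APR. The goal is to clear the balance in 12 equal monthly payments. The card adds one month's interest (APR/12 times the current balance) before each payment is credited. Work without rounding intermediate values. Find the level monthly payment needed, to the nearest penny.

£488.70

Monthly rate r = 12.6%/12 = 1.05% = 0.0105.
Level-payment amortization: P = B₀·r / (1 − (1+r)^(−n)) = 5483.00·0.0105 / (1 − 1.0105^(−12)).
Denominator 1 − (1+r)^(−12) = 0.117805825.
P = 57.5715 / 0.117805825 ≈ 488.70.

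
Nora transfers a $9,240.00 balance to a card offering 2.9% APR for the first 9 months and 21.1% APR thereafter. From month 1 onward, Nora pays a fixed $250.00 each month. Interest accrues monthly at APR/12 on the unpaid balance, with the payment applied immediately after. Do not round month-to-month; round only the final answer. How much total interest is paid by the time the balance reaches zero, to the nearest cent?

$3,077.72

Promo months 1–9 at r₀ = 2.9%/12 = 0.00241667; months 10+ at r₁ = 21.1%/12 = 0.0175833.
After month 9: iterate B ← B·(1+r₀) − $250.00 for 9 months → $7,171.05.
Then at r₁ with $250.00/mo: n₂ = −ln(1 − r₁·B/P)/ln(1+r₁) ≈ 40.27 → 41 more payments.
Total paid = 49·$250.00 + $67.72 = $12,317.72; interest = $12,317.72 − $9,240.00 = $3,077.72.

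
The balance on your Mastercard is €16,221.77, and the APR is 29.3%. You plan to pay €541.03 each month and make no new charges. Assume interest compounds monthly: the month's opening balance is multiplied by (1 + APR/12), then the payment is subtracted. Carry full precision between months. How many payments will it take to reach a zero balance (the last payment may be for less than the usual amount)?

55 months

Monthly rate r = 29.3%/12 = 2.44167% = 0.0244167.
Recurrence: B ← B·(1+r) − €541.03.
Month 1: interest €396.08; balance after payment €16,076.82.
Month 2: interest €392.54; balance after payment €15,928.33.
Closed form: n = −ln(1 − rB₀/P)/ln(1+r) = −ln(0.26791)/ln(1.02442) ≈ 54.598, so the balance reaches zero during payment 55.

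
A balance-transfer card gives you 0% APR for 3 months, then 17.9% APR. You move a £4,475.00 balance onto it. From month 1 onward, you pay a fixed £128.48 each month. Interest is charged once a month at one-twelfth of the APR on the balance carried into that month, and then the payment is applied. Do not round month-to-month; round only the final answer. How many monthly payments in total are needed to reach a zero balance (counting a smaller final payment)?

47 payments

Promo months 1–3 at r₀ = 0%/12 = 0; months 4+ at r₁ = 17.9%/12 = 0.0149167.
After month 3 (no interest yet): B = £4,475.00 − 3·£128.48 = £4,089.56.
Then at r₁ with £128.48/mo: n₂ = −ln(1 − r₁·B/P)/ln(1+r₁) ≈ 43.49 → 44 more payments.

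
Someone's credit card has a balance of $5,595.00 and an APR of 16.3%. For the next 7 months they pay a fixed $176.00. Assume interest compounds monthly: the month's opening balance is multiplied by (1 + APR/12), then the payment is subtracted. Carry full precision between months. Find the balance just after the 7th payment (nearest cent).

Monthly rate r = 16.3%/12 = 1.35833% = 0.0135833.
Each month: B ← B·(1+r) − $176.00.
Month 1: interest $76.00; balance after payment $5,495.00.
Month 2: interest $74.64; balance after payment $5,393.64.
Month 3: interest $73.26; balance after payment $5,290.90.
Month 4: interest $71.87; balance after payment $5,186.77.
Month 5: interest $70.45; balance after payment $5,081.22.
Month 6: interest $69.02; balance after payment $4,974.24.
Month 7: interest $67.57; balance after payment $4,865.81.

$4,865.81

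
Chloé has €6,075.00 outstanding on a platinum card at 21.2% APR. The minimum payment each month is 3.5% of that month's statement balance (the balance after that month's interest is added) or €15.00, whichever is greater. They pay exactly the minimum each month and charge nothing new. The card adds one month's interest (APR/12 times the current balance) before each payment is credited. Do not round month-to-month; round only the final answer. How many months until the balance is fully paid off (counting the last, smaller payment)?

Monthly rate r = 21.2%/12 = 1.76667% = 0.0176667.
While 3.5% of the post-interest balance exceeds €15.00, each month B ← (B·(1+r))·(1 − 0.035), i.e. B shrinks by the factor (1+r)·0.965 = 0.98205.
This holds for months 1–148. Entering month 149 the balance is €416.11; 3.5% of the post-interest balance is now below €15.00, so the flat €15.00 minimum applies from here.
From month 149 a fixed €15.00 at rate r clears €416.11 in 39 more payments. Total: 148 + 39 = 187 months.

187 months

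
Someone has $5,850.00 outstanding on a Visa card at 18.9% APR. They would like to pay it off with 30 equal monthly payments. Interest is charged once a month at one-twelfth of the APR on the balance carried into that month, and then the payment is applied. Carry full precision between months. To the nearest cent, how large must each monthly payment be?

Monthly rate r = 18.9%/12 = 1.575% = 0.01575.
Level-payment amortization: P = B₀·r / (1 − (1+r)^(−n)) = 5850.00·0.01575 / (1 − 1.01575^(−30)).
Denominator 1 − (1+r)^(−30) = 0.37425834.
P = 92.1375 / 0.37425834 ≈ 246.19.

$246.19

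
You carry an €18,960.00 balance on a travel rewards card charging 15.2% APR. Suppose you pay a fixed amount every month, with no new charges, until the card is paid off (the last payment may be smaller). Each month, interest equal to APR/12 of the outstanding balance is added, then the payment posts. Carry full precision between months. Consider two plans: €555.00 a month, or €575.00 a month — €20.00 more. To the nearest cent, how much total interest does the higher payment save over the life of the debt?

€295.45

Monthly rate r = 15.2%/12 = 1.26667% = 0.0126667.
At €555.00/mo: n = ⌈−ln(1 − rB₀/P)/ln(1+r)⌉ = 46 payments (last €21.44); total interest = total paid − €18,960.00 = €6,036.44.
At €575.00/mo: 43 payments (last €550.99); total interest €5,740.99.
Interest saved = €6,036.44 − €5,740.99 = €295.45.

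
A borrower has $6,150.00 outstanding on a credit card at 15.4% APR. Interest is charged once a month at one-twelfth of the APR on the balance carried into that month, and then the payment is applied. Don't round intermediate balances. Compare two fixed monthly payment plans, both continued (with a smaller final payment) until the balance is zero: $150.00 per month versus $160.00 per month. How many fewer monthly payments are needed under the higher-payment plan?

5 fewer payments

Monthly rate r = 15.4%/12 = 1.28333% = 0.0128333.
At $150.00/mo: n = ⌈−ln(1 − rB₀/P)/ln(1+r)⌉ = 59 payments (last $86.13); total interest = total paid − $6,150.00 = $2,636.13.
At $160.00/mo: 54 payments (last $49.91); total interest $2,379.91.
Payments saved = 59 − 54 = 5.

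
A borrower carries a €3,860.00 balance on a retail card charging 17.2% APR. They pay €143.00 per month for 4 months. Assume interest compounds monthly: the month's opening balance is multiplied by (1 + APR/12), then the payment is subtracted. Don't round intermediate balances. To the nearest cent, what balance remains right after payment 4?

€3,501.69

Monthly rate r = 17.2%/12 = 1.43333% = 0.0143333.
Each month: B ← B·(1+r) − €143.00.
Month 1: interest €55.33; balance after payment €3,772.33.
Month 2: interest €54.07; balance after payment €3,683.40.
Month 3: interest €52.80; balance after payment €3,593.19.
Month 4: interest €51.50; balance after payment €3,501.69.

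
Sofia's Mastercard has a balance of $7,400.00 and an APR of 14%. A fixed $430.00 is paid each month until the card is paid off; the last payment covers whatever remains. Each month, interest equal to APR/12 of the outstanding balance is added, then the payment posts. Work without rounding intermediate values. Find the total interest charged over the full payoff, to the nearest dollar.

$909

Monthly rate r = 14%/12 = 1.16667% = 0.0116667.
Payoff takes n = ⌈−ln(1 − rB₀/P)/ln(1+r)⌉ = ⌈19.322⌉ = 20 payments; the last is $138.80.
Total paid = 19·$430.00 + $138.80 = $8,308.80.
Total interest = total paid − principal = $8,308.80 − $7,400.00 = $908.80.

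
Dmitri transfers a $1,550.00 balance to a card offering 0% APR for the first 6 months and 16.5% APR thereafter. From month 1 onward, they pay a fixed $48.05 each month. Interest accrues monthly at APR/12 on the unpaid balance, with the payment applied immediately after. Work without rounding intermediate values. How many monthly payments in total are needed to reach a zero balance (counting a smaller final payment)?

39 months

Promo months 1–6 at r₀ = 0%/12 = 0; months 7+ at r₁ = 16.5%/12 = 0.01375.
After month 6 (no interest yet): B = $1,550.00 − 6·$48.05 = $1,261.70.
Then at r₁ with $48.05/mo: n₂ = −ln(1 − r₁·B/P)/ln(1+r₁) ≈ 32.80 → 33 more payments.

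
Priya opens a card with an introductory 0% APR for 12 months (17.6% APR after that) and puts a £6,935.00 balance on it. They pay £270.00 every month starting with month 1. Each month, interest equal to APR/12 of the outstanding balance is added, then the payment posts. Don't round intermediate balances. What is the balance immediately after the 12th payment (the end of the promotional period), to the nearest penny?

Promo months 1–12 at r₀ = 0%/12 = 0; months 13+ at r₁ = 17.6%/12 = 0.0146667.
After month 12 (no interest yet): B = £6,935.00 − 12·£270.00 = £3,695.00.

£3,695.00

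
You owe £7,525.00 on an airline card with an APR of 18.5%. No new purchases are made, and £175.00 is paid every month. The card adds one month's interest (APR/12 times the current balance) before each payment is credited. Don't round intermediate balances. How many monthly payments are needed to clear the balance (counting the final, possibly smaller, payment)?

Monthly rate r = 18.5%/12 = 1.54167% = 0.0154167.
Recurrence: B ← B·(1+r) − £175.00.
Month 1: interest £116.01; balance after payment £7,466.01.
Month 2: interest £115.10; balance after payment £7,406.11.
Closed form: n = −ln(1 − rB₀/P)/ln(1+r) = −ln(0.33708)/ln(1.01542) ≈ 71.078, so the balance reaches zero during payment 72.

72 months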